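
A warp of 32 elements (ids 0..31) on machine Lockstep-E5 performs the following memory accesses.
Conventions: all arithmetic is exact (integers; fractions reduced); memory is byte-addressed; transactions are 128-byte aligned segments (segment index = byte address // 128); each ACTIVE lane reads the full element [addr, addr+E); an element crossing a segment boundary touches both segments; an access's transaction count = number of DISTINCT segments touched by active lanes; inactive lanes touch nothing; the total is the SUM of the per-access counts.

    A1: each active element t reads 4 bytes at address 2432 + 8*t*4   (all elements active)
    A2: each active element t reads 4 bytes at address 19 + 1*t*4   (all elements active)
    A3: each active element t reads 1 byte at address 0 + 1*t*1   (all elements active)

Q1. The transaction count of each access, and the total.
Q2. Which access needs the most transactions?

A1: 8 transactions
A2: 2 transactions
A3: 1 transaction

Answer: 8,2,1; total 11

Answer: A1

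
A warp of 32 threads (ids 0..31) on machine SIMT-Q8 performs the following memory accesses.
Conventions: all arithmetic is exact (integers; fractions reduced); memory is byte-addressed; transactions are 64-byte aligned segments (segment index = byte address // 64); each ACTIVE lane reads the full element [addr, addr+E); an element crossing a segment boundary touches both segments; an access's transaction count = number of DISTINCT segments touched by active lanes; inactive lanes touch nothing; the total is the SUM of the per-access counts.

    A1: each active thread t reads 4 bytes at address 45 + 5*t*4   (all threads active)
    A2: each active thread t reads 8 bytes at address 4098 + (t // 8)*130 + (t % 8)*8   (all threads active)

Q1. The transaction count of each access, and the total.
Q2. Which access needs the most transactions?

A1: 11 transactions
A2: 8 transactions

Answer: 11,8; total 19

Answer: A1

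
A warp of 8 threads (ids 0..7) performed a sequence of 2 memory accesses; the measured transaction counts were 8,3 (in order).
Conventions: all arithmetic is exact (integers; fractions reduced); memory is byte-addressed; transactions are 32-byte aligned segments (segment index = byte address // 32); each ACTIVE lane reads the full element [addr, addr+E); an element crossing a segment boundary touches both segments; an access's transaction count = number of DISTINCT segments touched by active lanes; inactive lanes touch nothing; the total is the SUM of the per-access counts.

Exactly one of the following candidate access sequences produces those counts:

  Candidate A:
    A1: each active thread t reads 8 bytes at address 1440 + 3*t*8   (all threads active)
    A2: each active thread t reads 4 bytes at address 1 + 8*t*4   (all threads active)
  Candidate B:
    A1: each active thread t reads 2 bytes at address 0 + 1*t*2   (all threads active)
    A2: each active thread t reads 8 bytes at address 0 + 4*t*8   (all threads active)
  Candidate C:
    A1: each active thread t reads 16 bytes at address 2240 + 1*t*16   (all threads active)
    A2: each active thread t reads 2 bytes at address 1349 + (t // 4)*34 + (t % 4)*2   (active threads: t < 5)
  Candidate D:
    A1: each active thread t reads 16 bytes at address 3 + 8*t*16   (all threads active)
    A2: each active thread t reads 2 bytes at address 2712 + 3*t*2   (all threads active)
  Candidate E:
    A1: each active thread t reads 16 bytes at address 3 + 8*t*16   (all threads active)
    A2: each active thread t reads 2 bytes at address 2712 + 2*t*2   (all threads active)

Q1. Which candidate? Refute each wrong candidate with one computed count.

A: A1 gives 6 transactions, not 8
B: A1 gives 1 transaction, not 8
C: A1 gives 4 transactions, not 8
E: A2 gives 2 transactions, not 3
D: all counts match (8,3)

Answer: D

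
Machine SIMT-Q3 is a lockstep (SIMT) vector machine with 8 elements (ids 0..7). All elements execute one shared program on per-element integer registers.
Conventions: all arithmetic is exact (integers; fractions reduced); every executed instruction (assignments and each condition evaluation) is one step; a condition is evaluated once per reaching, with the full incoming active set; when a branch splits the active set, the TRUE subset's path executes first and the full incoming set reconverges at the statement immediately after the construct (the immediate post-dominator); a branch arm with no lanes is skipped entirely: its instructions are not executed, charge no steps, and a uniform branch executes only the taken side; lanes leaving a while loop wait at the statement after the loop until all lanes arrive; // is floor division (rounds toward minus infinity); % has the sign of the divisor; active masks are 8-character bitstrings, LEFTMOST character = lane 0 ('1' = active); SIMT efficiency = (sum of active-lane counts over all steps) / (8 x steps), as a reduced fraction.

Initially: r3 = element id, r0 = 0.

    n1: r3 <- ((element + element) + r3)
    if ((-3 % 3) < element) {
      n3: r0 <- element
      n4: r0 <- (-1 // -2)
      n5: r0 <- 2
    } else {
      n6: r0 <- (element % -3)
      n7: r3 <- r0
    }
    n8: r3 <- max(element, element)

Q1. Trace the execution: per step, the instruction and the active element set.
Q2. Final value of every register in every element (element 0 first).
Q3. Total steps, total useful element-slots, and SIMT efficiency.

step 0: r3 <- ((element + element) + r3) 11111111
step 1: eval ((-3 % 3) < element)    11111111
step 2: r0 <- element                01111111
step 3: r0 <- (-1 // -2)             01111111
step 4: r0 <- 2                      01111111
step 5: r0 <- (element % -3)         10000000
step 6: r3 <- r0                     10000000
step 7: r3 <- max(element, element)  11111111

Answer: 8 steps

r3: 0,1,2,3,4,5,6,7
r0: 0,2,2,2,2,2,2,2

steps = 8; useful = 47; efficiency = 47/64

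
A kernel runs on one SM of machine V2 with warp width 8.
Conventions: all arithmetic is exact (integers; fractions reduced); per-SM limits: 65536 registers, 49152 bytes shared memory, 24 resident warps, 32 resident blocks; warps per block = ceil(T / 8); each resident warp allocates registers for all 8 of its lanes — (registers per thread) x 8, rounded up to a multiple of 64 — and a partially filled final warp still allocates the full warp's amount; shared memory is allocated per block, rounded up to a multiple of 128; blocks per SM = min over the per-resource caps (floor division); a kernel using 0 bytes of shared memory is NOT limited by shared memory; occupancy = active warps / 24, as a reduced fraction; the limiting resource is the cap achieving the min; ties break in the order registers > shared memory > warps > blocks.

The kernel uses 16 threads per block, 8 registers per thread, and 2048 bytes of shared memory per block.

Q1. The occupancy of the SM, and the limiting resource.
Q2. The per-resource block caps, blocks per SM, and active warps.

Answer: occupancy 1, limited by warps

registers: 512 blocks
shared memory: 24 blocks
warps: 12 blocks
blocks: 32 blocks

Answer: 12 blocks, 24 active warps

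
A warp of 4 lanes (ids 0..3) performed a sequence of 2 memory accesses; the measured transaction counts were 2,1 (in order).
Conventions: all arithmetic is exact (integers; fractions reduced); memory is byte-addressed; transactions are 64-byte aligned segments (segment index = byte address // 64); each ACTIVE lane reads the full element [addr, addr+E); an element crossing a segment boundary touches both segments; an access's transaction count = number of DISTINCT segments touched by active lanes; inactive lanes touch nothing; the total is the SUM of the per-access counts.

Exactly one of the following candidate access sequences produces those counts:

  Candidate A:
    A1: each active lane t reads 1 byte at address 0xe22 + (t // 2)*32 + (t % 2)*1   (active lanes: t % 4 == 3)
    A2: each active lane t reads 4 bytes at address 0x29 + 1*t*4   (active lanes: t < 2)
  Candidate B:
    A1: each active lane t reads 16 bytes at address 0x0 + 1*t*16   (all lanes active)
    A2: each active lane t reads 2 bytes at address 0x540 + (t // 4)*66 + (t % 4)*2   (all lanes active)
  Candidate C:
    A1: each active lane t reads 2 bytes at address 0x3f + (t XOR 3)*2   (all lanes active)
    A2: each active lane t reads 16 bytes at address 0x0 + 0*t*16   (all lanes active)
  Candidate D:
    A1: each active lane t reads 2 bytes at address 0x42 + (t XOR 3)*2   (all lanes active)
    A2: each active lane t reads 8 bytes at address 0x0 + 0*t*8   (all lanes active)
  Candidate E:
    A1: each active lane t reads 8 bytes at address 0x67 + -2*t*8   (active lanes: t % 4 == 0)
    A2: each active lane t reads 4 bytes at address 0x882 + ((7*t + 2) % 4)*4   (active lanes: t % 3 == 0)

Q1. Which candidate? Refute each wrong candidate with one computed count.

A: A1 gives 1 transaction, not 2
B: A1 gives 1 transaction, not 2
D: A1 gives 1 transaction, not 2
E: A1 gives 1 transaction, not 2
C: all counts match (2,1)

Answer: C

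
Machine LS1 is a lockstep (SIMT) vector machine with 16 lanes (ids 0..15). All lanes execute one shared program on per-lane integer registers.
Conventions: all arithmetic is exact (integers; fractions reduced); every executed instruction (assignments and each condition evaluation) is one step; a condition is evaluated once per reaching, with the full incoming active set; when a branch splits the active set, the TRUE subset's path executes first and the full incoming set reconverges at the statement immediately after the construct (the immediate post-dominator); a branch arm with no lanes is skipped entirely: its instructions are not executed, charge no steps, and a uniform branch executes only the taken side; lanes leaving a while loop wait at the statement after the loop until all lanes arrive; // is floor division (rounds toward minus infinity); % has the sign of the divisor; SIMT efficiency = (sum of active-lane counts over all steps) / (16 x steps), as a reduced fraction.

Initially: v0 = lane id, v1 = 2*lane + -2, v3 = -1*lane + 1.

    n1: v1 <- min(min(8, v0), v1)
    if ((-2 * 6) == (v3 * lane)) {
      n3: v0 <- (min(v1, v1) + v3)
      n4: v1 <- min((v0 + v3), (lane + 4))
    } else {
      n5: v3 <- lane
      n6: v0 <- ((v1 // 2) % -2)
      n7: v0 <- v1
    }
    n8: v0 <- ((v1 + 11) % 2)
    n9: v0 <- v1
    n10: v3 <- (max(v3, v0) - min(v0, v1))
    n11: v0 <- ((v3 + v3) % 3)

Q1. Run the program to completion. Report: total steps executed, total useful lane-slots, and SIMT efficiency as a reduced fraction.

Answer: 11 steps, 143 useful, 13/16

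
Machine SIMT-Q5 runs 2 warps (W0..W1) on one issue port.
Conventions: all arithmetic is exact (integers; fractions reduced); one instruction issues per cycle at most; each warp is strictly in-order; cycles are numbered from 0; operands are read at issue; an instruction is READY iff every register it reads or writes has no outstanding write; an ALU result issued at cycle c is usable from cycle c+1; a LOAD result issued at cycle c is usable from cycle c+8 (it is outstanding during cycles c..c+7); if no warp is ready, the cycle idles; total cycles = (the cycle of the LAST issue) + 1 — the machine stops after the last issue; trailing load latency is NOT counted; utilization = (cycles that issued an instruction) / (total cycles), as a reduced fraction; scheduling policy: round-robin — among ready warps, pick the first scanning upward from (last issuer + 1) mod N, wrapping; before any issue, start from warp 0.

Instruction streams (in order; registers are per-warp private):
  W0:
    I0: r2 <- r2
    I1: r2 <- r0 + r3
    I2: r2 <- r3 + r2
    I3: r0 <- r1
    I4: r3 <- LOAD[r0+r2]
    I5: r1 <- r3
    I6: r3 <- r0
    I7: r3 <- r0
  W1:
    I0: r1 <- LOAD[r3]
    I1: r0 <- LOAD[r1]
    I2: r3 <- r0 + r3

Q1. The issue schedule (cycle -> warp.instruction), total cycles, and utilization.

cycle 0: W0.I0
cycle 1: W1.I0
cycle 2: W0.I1
cycle 3: W0.I2
cycle 4: W0.I3
cycle 5: W0.I4
cycle 6: idle
cycle 7: idle
cycle 8: idle
cycle 9: W1.I1
cycle 10: idle
cycle 11: idle
cycle 12: idle
cycle 13: W0.I5
cycle 14: W0.I6
cycle 15: W0.I7
cycle 16: idle
cycle 17: W1.I2

Answer: 18 cycles, utilization 11/18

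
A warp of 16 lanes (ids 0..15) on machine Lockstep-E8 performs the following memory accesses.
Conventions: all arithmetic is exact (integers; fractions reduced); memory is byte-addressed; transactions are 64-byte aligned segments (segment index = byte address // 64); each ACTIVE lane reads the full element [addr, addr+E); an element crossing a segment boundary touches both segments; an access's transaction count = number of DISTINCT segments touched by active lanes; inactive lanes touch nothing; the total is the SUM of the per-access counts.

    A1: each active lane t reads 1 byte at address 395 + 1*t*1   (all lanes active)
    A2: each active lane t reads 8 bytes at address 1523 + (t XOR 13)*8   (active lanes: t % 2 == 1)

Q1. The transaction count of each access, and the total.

A1: 1 transaction
A2: 3 transactions

Answer: 1,3; total 4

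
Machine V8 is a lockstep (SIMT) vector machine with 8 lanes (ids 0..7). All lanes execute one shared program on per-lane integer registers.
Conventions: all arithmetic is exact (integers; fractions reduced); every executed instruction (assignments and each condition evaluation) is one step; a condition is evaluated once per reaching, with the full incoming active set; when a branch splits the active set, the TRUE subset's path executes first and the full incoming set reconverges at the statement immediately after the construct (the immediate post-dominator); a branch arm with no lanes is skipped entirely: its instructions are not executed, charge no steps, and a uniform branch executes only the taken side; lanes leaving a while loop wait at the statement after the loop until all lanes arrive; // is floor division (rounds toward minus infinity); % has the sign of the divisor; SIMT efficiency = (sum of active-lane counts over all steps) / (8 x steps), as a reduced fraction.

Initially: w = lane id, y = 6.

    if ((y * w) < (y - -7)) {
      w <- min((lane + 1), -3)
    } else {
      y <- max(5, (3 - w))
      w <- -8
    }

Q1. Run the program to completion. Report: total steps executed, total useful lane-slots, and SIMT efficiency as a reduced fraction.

Answer: 4 steps, 21 useful, 21/32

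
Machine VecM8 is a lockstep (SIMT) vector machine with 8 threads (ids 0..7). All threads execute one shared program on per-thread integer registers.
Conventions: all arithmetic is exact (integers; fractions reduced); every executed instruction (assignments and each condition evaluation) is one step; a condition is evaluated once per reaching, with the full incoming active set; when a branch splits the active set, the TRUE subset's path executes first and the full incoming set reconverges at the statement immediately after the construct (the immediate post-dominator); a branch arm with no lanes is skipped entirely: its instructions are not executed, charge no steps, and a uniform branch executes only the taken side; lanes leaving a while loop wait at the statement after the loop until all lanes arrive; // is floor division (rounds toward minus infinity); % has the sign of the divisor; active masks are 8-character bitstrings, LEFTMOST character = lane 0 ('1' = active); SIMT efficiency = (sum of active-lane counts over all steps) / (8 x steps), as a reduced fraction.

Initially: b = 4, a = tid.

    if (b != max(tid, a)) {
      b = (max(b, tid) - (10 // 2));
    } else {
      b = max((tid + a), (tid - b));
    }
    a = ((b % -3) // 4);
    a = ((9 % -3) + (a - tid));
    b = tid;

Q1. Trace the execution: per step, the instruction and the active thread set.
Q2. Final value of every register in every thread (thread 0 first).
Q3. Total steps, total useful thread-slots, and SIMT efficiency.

step 0: eval (b != max(tid, a))      11111111
step 1: b <- (max(b, tid) - (10 // 2)) 11110111
step 2: b <- max((tid + a), (tid - b)) 00001000
step 3: a <- ((b % -3) // 4)         11111111
step 4: a <- ((9 % -3) + (a - tid))  11111111
step 5: b <- tid                     11111111

Answer: 6 steps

b: 0,1,2,3,4,5,6,7
a: -1,-2,-3,-4,-5,-5,-7,-8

steps = 6; useful = 40; efficiency = 40/48 = 5/6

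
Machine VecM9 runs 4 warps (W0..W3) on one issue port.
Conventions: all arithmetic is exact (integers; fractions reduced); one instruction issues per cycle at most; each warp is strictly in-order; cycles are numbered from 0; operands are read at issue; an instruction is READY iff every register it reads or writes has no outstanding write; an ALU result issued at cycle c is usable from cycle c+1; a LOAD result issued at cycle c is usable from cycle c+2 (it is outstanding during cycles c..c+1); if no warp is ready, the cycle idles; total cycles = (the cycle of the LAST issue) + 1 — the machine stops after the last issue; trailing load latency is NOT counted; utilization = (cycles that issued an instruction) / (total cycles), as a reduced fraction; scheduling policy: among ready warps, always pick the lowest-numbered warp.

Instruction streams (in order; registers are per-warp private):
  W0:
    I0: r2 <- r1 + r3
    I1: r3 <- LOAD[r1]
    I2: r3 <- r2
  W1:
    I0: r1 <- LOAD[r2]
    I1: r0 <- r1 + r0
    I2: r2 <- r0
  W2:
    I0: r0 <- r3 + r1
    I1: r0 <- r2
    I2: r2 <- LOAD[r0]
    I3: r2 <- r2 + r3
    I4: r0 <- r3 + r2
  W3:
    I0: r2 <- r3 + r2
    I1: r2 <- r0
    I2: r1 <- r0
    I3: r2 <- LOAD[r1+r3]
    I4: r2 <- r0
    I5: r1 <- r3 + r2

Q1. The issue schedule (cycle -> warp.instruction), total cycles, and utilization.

cycle 0: W0.I0
cycle 1: W0.I1
cycle 2: W1.I0
cycle 3: W0.I2
cycle 4: W1.I1
cycle 5: W1.I2
cycle 6: W2.I0
cycle 7: W2.I1
cycle 8: W2.I2
cycle 9: W3.I0
cycle 10: W2.I3
cycle 11: W2.I4
cycle 12: W3.I1
cycle 13: W3.I2
cycle 14: W3.I3
cycle 15: idle
cycle 16: W3.I4
cycle 17: W3.I5

Answer: 18 cycles, utilization 17/18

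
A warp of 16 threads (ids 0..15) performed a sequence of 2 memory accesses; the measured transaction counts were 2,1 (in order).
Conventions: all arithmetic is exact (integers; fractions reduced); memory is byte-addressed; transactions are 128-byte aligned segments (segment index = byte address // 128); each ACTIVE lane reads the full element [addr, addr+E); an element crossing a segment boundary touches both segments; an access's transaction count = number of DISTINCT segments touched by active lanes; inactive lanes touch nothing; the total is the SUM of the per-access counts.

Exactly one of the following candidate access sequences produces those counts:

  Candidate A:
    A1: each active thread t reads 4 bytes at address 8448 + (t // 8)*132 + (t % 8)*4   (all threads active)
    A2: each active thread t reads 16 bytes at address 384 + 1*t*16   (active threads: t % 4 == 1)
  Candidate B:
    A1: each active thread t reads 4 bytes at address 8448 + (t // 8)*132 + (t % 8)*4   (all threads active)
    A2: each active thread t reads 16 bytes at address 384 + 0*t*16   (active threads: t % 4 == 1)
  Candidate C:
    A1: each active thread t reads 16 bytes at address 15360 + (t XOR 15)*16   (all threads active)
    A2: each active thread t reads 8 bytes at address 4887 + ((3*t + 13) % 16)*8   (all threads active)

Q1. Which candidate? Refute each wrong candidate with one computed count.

A: A2 gives 2 transactions, not 1
C: A2 gives 2 transactions, not 1
B: all counts match (2,1)

Answer: B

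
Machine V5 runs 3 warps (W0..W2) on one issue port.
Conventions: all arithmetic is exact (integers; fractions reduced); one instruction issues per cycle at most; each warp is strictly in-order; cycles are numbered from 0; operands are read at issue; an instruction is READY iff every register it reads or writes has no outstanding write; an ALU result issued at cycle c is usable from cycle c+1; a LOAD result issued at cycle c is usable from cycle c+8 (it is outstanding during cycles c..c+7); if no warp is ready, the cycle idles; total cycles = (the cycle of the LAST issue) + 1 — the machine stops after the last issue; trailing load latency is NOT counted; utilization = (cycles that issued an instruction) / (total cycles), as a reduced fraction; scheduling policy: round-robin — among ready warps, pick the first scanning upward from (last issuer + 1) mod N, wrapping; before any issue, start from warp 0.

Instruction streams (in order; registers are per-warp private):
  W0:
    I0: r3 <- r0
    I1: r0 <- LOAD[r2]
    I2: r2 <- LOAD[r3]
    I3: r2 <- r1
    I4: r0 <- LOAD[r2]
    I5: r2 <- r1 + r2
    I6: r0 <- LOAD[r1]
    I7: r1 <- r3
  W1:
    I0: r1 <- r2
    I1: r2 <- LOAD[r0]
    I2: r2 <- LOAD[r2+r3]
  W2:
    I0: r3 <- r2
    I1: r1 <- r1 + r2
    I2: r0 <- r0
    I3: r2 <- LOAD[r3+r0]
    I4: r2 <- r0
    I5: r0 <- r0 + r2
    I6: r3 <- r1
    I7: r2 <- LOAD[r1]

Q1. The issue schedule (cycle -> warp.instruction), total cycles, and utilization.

cycle 0: W0.I0
cycle 1: W1.I0
cycle 2: W2.I0
cycle 3: W0.I1
cycle 4: W1.I1
cycle 5: W2.I1
cycle 6: W0.I2
cycle 7: W2.I2
cycle 8: W2.I3
cycle 9: idle
cycle 10: idle
cycle 11: idle
cycle 12: W1.I2
cycle 13: idle
cycle 14: W0.I3
cycle 15: W0.I4
cycle 16: W2.I4
cycle 17: W0.I5
cycle 18: W2.I5
cycle 19: W2.I6
cycle 20: W2.I7
cycle 21: idle
cycle 22: idle
cycle 23: W0.I6
cycle 24: W0.I7

Answer: 25 cycles, utilization 19/25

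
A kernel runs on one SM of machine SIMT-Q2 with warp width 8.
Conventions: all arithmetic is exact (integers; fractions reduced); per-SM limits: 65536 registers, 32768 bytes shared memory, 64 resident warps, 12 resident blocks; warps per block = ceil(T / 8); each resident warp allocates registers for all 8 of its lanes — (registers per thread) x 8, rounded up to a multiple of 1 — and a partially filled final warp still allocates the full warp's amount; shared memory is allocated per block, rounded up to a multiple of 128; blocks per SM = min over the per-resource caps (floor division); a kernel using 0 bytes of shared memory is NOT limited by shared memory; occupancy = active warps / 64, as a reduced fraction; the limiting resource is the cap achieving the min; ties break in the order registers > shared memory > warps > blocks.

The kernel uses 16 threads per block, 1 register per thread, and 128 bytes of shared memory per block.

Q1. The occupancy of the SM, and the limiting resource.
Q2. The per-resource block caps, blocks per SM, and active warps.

Answer: occupancy 3/8, limited by blocks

registers: 4096 blocks
shared memory: 256 blocks
warps: 32 blocks
blocks: 12 blocks

Answer: 12 blocks, 24 active warps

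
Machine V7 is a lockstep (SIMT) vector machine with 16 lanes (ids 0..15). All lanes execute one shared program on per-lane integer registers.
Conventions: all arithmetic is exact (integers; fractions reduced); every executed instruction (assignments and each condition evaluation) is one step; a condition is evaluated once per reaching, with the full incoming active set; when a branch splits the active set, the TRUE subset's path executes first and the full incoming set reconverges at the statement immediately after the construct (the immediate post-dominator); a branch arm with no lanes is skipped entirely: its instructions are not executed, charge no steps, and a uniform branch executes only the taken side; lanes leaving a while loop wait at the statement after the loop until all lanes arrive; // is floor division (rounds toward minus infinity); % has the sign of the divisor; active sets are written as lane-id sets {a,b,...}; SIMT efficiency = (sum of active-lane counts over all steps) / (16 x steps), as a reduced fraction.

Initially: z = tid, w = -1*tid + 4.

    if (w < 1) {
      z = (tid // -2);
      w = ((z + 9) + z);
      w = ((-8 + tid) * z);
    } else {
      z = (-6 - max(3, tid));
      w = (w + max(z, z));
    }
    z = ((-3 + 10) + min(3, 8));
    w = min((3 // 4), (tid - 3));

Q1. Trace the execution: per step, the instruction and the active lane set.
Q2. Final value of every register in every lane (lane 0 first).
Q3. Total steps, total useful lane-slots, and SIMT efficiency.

step 0: eval (w < 1)                 {0,1,2,3,4,5,6,7,8,9,10,11,12,13,14,15}
step 1: z <- (tid // -2)             {4,5,6,7,8,9,10,11,12,13,14,15}
step 2: w <- ((z + 9) + z)           {4,5,6,7,8,9,10,11,12,13,14,15}
step 3: w <- ((-8 + tid) * z)        {4,5,6,7,8,9,10,11,12,13,14,15}
step 4: z <- (-6 - max(3, tid))      {0,1,2,3}
step 5: w <- (w + max(z, z))         {0,1,2,3}
step 6: z <- ((-3 + 10) + min(3, 8)) {0,1,2,3,4,5,6,7,8,9,10,11,12,13,14,15}
step 7: w <- min((3 // 4), (tid - 3)) {0,1,2,3,4,5,6,7,8,9,10,11,12,13,14,15}

Answer: 8 steps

z: 10,10,10,10,10,10,10,10,10,10,10,10,10,10,10,10
w: -3,-2,-1,0,0,0,0,0,0,0,0,0,0,0,0,0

steps = 8; useful = 92; efficiency = 92/128 = 23/32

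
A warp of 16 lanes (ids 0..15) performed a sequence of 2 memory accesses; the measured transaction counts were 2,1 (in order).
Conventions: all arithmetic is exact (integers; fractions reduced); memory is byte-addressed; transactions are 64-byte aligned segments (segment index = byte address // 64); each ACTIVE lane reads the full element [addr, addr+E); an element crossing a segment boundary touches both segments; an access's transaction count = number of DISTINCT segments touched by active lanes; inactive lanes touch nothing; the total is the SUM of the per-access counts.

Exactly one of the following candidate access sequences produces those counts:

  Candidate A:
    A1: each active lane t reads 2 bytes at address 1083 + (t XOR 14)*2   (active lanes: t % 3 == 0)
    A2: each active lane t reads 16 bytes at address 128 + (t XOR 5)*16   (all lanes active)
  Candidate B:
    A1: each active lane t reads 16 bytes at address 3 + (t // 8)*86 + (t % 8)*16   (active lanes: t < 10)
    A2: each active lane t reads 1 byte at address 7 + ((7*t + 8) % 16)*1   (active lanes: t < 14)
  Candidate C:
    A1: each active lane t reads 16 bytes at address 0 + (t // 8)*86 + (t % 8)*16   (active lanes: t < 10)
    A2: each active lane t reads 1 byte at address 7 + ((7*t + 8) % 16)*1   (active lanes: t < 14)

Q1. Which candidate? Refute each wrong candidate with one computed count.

A: A2 gives 4 transactions, not 1
B: A1 gives 3 transactions, not 2
C: all counts match (2,1)

Answer: C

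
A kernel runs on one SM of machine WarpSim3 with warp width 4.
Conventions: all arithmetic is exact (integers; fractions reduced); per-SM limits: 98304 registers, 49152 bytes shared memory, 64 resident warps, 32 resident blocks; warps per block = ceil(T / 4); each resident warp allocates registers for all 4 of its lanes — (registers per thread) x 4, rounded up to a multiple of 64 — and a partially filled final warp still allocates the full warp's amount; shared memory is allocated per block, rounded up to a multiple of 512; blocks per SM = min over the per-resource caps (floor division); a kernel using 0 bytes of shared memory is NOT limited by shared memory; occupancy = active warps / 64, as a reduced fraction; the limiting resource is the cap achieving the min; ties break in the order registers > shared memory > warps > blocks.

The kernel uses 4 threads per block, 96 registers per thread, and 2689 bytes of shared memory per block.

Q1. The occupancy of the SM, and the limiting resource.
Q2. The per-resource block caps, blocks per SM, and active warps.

Answer: occupancy 1/4, limited by shared memory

registers: 256 blocks
shared memory: 16 blocks
warps: 64 blocks
blocks: 32 blocks

Answer: 16 blocks, 16 active warps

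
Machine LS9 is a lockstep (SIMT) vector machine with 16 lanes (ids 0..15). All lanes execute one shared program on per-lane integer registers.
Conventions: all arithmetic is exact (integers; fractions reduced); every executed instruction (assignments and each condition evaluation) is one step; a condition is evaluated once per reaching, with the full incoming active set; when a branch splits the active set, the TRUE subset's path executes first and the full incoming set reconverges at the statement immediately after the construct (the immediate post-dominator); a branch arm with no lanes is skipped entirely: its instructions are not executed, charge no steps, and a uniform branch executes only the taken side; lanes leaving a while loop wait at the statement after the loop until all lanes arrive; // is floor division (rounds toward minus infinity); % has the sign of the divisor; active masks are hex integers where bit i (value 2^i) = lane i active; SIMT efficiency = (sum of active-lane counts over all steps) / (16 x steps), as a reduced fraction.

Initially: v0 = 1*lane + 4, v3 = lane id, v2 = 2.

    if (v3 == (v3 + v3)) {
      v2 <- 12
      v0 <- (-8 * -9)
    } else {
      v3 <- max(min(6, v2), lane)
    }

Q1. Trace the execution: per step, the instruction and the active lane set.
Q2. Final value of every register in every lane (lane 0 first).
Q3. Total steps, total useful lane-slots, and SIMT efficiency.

step 0: eval (v3 == (v3 + v3))       0xffff
step 1: v2 <- 12                     0x0001
step 2: v0 <- (-8 * -9)              0x0001
step 3: v3 <- max(min(6, v2), lane)  0xfffe

Answer: 4 steps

v0: 72,5,6,7,8,9,10,11,12,13,14,15,16,17,18,19
v3: 0,2,2,3,4,5,6,7,8,9,10,11,12,13,14,15
v2: 12,2,2,2,2,2,2,2,2,2,2,2,2,2,2,2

steps = 4; useful = 33; efficiency = 33/64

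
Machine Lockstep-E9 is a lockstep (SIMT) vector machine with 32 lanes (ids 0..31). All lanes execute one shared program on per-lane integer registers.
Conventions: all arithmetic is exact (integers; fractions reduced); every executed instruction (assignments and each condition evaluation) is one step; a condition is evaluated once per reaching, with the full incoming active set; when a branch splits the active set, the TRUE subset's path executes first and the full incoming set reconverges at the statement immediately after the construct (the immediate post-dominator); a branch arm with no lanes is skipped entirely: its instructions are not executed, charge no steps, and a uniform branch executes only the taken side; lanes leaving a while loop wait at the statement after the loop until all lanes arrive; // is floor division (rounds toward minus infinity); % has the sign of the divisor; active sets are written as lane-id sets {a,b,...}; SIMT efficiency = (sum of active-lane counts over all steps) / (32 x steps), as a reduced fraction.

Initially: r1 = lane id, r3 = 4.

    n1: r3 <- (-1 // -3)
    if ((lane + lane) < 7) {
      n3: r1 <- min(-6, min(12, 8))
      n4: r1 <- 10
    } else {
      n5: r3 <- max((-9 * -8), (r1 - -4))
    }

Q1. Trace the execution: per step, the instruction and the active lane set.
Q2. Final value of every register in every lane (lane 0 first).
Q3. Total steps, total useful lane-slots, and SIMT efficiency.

step 0: r3 <- (-1 // -3)             {0,1,2,3,4,5,6,7,8,9,10,11,12,13,14,15,16,17,18,19,20,21,22,23,24,25,26,27,28,29,30,31}
step 1: eval ((lane + lane) < 7)     {0,1,2,3,4,5,6,7,8,9,10,11,12,13,14,15,16,17,18,19,20,21,22,23,24,25,26,27,28,29,30,31}
step 2: r1 <- min(-6, min(12, 8))    {0,1,2,3}
step 3: r1 <- 10                     {0,1,2,3}
step 4: r3 <- max((-9 * -8), (r1 - -4)) {4,5,6,7,8,9,10,11,12,13,14,15,16,17,18,19,20,21,22,23,24,25,26,27,28,29,30,31}

Answer: 5 steps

r1: 10,10,10,10,4,5,6,7,8,9,10,11,12,13,14,15,16,17,18,19,20,21,22,23,24,25,26,27,28,29,30,31
r3: 0,0,0,0,72,72,72,72,72,72,72,72,72,72,72,72,72,72,72,72,72,72,72,72,72,72,72,72,72,72,72,72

steps = 5; useful = 100; efficiency = 100/160 = 5/8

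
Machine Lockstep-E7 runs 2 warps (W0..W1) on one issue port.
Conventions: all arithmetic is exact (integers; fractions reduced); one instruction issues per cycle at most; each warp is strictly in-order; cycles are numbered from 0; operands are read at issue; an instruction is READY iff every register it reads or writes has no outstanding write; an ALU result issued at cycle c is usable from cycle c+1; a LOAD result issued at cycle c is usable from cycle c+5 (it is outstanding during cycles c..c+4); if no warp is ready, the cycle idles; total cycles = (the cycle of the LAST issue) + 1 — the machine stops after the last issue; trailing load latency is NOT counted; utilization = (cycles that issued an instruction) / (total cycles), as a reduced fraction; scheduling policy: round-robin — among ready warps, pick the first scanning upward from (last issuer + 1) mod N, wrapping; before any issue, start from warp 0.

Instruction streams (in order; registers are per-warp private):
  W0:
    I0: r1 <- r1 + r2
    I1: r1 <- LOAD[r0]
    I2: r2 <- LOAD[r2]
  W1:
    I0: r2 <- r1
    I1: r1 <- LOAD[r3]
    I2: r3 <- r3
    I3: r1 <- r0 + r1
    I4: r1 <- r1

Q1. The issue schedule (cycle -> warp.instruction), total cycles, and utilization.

cycle 0: W0.I0
cycle 1: W1.I0
cycle 2: W0.I1
cycle 3: W1.I1
cycle 4: W0.I2
cycle 5: W1.I2
cycle 6: idle
cycle 7: idle
cycle 8: W1.I3
cycle 9: W1.I4

Answer: 10 cycles, utilization 4/5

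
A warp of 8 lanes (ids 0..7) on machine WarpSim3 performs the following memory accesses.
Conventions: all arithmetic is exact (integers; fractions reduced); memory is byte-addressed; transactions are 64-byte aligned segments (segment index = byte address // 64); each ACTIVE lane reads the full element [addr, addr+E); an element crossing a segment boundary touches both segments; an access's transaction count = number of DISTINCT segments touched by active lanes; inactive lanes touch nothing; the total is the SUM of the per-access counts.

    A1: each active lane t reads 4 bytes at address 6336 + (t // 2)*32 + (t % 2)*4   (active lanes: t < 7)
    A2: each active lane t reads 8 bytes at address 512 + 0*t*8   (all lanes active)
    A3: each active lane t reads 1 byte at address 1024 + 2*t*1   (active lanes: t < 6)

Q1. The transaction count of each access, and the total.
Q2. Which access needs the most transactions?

A1: 2 transactions
A2: 1 transaction
A3: 1 transaction

Answer: 2,1,1; total 4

Answer: A1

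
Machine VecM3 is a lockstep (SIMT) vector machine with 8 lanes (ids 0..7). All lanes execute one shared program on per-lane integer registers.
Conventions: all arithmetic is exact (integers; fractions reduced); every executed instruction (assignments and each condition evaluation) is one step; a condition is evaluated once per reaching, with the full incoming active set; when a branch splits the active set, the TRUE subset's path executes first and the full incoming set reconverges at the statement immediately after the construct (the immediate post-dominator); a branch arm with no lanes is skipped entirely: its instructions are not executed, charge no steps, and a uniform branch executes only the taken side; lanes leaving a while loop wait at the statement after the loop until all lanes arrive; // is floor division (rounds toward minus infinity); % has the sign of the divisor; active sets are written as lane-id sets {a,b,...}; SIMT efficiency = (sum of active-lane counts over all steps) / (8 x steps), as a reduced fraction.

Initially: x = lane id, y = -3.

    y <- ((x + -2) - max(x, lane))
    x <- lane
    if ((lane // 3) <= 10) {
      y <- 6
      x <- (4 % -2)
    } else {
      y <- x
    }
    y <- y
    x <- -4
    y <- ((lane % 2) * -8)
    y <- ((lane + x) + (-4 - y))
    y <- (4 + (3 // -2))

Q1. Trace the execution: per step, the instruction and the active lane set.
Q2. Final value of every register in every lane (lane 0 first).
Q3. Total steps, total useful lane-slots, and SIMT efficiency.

step 0: y <- ((x + -2) - max(x, lane)) {0,1,2,3,4,5,6,7}
step 1: x <- lane                    {0,1,2,3,4,5,6,7}
step 2: eval ((lane // 3) <= 10)     {0,1,2,3,4,5,6,7}
step 3: y <- 6                       {0,1,2,3,4,5,6,7}
step 4: x <- (4 % -2)                {0,1,2,3,4,5,6,7}
step 5: y <- y                       {0,1,2,3,4,5,6,7}
step 6: x <- -4                      {0,1,2,3,4,5,6,7}
step 7: y <- ((lane % 2) * -8)       {0,1,2,3,4,5,6,7}
step 8: y <- ((lane + x) + (-4 - y)) {0,1,2,3,4,5,6,7}
step 9: y <- (4 + (3 // -2))         {0,1,2,3,4,5,6,7}

Answer: 10 steps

x: -4,-4,-4,-4,-4,-4,-4,-4
y: 2,2,2,2,2,2,2,2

steps = 10; useful = 80; efficiency = 80/80 = 1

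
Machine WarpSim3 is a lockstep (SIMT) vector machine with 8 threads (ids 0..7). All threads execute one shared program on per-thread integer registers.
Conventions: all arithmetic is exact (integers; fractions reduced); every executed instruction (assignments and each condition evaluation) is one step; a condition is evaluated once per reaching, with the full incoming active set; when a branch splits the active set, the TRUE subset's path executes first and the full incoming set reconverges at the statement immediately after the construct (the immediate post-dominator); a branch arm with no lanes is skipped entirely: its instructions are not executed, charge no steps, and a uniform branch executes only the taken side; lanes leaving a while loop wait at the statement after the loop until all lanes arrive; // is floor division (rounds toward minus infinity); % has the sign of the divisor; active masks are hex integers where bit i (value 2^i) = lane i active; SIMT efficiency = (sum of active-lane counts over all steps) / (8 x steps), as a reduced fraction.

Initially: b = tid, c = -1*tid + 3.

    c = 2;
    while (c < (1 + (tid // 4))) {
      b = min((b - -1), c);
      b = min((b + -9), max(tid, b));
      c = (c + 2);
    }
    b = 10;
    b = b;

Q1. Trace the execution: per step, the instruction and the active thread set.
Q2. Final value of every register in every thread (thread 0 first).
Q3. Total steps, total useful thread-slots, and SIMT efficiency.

step 0: c <- 2                       0xff
step 1: eval (c < (1 + (tid // 4)))  0xff
step 2: b <- 10                      0xff
step 3: b <- b                       0xff

Answer: 4 steps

b: 10,10,10,10,10,10,10,10
c: 2,2,2,2,2,2,2,2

steps = 4; useful = 32; efficiency = 32/32 = 1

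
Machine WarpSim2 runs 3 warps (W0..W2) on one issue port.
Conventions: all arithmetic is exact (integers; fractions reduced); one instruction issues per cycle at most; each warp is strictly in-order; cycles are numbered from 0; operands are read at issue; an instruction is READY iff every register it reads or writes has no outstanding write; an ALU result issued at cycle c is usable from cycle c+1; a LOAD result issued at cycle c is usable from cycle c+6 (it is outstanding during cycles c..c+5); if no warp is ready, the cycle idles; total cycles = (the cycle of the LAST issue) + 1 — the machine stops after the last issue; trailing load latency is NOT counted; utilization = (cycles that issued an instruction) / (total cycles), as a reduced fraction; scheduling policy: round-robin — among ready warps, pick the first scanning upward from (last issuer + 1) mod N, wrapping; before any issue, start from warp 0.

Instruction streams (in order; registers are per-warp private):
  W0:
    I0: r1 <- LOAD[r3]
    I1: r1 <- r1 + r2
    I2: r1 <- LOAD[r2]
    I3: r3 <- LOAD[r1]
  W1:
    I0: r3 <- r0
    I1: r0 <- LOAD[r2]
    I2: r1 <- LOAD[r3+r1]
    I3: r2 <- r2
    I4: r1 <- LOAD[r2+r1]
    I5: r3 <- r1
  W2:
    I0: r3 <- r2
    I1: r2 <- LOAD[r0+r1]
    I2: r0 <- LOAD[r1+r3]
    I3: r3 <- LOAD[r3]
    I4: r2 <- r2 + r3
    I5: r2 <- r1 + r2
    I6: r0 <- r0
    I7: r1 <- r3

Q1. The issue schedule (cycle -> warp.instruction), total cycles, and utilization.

cycle 0: W0.I0
cycle 1: W1.I0
cycle 2: W2.I0
cycle 3: W1.I1
cycle 4: W2.I1
cycle 5: W1.I2
cycle 6: W2.I2
cycle 7: W0.I1
cycle 8: W1.I3
cycle 9: W2.I3
cycle 10: W0.I2
cycle 11: W1.I4
cycle 12: idle
cycle 13: idle
cycle 14: idle
cycle 15: W2.I4
cycle 16: W0.I3
cycle 17: W1.I5
cycle 18: W2.I5
cycle 19: W2.I6
cycle 20: W2.I7

Answer: 21 cycles, utilization 6/7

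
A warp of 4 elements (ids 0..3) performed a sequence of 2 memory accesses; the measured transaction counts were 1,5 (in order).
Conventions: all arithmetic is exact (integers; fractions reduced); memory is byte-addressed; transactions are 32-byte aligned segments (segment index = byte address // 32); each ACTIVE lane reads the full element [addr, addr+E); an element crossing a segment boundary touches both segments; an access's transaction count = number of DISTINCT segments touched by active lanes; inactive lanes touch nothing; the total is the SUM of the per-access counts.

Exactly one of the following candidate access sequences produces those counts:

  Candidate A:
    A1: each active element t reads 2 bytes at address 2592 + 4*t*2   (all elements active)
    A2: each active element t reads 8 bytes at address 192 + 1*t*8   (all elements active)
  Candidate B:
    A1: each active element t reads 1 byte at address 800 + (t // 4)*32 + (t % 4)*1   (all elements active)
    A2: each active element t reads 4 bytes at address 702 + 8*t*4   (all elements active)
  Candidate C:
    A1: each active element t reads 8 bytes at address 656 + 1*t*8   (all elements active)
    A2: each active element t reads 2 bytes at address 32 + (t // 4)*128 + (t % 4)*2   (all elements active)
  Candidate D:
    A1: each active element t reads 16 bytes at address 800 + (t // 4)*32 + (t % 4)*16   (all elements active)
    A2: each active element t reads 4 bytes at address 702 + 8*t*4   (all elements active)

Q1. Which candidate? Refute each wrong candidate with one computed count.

A: A2 gives 1 transaction, not 5
C: A1 gives 2 transactions, not 1
D: A1 gives 2 transactions, not 1
B: all counts match (1,5)

Answer: B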